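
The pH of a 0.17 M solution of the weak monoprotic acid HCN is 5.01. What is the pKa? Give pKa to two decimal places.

[H+] = 10^(-5.01) = 9.77 × 10^-6 M
At equilibrium [HA] = 0.17 − 9.77 × 10^-6 = 1.70 × 10^-1 M
Ka = [H+][A-]/[HA] = (9.77 × 10^-6)² / 1.70 × 10^-1 = 5.61 × 10^-10
pKa = -log(5.61 × 10^-10) = 9.25

pKa = 9.25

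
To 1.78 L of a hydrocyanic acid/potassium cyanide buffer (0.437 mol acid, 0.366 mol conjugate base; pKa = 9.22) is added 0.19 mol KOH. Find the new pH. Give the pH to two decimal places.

After neutralization: n(HCN) = 0.247 mol, n(CN-) = 0.556 mol.
Henderson–Hasselbalch with mole ratio 0.556/0.247: pH = 9.22 + (+0.352)

pH = 9.57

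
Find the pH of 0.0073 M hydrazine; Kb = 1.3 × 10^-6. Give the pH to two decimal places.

N2H4 + H2O ⇌ N2H5+ + OH-
From the ICE table, Kb = [OH-]²/(0.0073 − [OH-]) = 1.3 × 10^-6.
Since Kb ≪ C₀, [OH-] ≈ √(Kb·C₀) = 9.74 × 10^-5 M.
Check: 1.3% ionized — well under 5%, approximation valid.
pOH = −log(9.74 × 10^-5) = 4.01; pH = 14.00 − 4.01 = 9.99

pH = 9.99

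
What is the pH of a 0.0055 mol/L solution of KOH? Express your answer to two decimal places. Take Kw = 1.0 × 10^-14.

pH = 11.74

KOH is a strong base; [OH-] = 0.0055 M.
pOH = -log(0.0055) = 2.26
pH = 14.00 - 2.26 = 11.74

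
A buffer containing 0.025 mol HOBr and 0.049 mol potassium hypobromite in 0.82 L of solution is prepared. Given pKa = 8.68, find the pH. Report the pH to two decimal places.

pH = 8.97

Henderson–Hasselbalch: pH = pKa + log([OBr-]/[HOBr]) = 8.68 + log(0.049/0.025)
pH = 8.68 + (+0.292) = 8.97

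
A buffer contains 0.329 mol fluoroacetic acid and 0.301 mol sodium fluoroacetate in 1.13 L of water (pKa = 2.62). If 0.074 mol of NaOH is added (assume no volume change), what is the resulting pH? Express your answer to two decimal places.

OH- converts FCH2COOH to FCH2COO-: FCH2COOH → 0.255 mol, FCH2COO- → 0.375 mol.
Henderson–Hasselbalch with mole ratio 0.375/0.255: pH = 2.62 + (+0.167)

pH = 2.79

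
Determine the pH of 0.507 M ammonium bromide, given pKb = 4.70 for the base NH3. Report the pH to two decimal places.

NH4+ is the conjugate acid of the weak base NH3.
Kb = 10^(−4.70) = 2.00 × 10^-5
Ka = Kw/Kb = 1.0×10^-14 / 2.00 × 10^-5 = 5.00 × 10^-10
Let x = [H+] at equilibrium. Ka = x²/(0.507 − x).
Neglecting x in the denominator: x = √(5.00 × 10^-10 × 0.507) = 1.59 × 10^-5 M
Check: 0.0031% ionized — well under 5%, approximation valid.
pH = −log(1.59 × 10^-5) = 4.80

pH = 4.80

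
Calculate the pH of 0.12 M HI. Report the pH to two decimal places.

pH = 0.92

HI is a strong acid and dissociates completely, so [H+] = 0.12 M.
pH = -log(0.12) = 0.92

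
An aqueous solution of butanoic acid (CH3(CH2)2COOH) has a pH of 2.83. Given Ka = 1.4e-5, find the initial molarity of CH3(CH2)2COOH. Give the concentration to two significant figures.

[H+] = 10^(-2.83) = 1.48 × 10^-3 M = x
Ka = x²/(C₀ − x) ⇒ C₀ = x + x²/Ka
C₀ = 1.48 × 10^-3 + (1.48 × 10^-3)²/(1.4 × 10^-5) = 1.58 × 10^-1 M

C₀ = 1.6 × 10^-1 M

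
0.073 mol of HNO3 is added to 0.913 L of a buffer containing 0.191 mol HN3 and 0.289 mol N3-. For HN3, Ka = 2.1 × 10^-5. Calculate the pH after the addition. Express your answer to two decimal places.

pH = 4.59

Added H+ converts N3- to HN3: HN3 → 0.264 mol, N3- → 0.216 mol.
pKa = −log(2.1 × 10^-5) = 4.678
pH = pKa + log([A⁻]/[HA]) = 4.678 + log(0.216/0.264) = 4.678 -0.087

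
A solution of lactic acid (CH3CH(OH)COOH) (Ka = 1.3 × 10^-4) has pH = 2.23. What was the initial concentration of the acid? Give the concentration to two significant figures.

[H+] = 10^(-2.23) = 5.89 × 10^-3 M = x
Ka = x²/(C₀ − x) ⇒ C₀ = x + x²/Ka
C₀ = 5.89 × 10^-3 + (5.89 × 10^-3)²/(1.3 × 10^-4) = 2.73 × 10^-1 M

C₀ = 2.7 × 10^-1 M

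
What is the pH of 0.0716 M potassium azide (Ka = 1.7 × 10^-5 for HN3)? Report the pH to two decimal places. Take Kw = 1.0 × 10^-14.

pH = 8.81

N3- is the conjugate base of the weak acid HN3.
Kb = Kw/Ka = 1.0×10^-14 / 1.7 × 10^-5 = 5.88 × 10^-10
Kb = x²/(0.0716 − x) = 5.88 × 10^-10
Neglecting x in the denominator: x = √(5.88 × 10^-10 × 0.0716) = 6.49 × 10^-6 M
pOH = −log(6.49 × 10^-6) = 5.19; pH = 14.00 − 5.19 = 8.81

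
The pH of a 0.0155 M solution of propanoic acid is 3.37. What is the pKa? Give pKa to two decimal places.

pKa = 4.92

[H+] = 10^(-3.37) = 4.27 × 10^-4 M
At equilibrium [HA] = 0.0155 − 4.27 × 10^-4 = 1.51 × 10^-2 M
Ka = [H+][A-]/[HA] = (4.27 × 10^-4)² / 1.51 × 10^-2 = 1.21 × 10^-5
pKa = -log(1.21 × 10^-5) = 4.92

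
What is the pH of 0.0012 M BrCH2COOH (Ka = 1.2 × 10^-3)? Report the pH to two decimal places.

pH = 3.13

BrCH2COOH ⇌ BrCH2COO- + H+
Let x = [H+] at equilibrium. Ka = x²/(0.0012 − x).
The 5% rule fails; solving x² + Ka·x − Ka·C₀ = 0 exactly:
x = (−Ka + √(Ka² + 4·Ka·C₀))/2 = 7.42 × 10^-4 M
pH = −log[H+] = −log(7.42 × 10^-4) = 3.13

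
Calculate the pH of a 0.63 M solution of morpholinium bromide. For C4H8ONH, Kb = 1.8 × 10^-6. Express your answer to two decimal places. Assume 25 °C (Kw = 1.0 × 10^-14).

C4H8ONH2+ is the conjugate acid of the weak base C4H8ONH.
Ka = Kw/Kb = 1.0×10^-14 / 1.8 × 10^-6 = 5.56 × 10^-9
Ka = x²/(0.63 − x) = 5.56 × 10^-9
Assume x ≪ 0.63: x ≈ √(5.56 × 10^-9 × 0.63) = 5.92 × 10^-5 M
(x/C₀ = 0.0094% < 5%, so the approximation holds.)
pH = −log(5.92 × 10^-5) = 4.23

pH = 4.23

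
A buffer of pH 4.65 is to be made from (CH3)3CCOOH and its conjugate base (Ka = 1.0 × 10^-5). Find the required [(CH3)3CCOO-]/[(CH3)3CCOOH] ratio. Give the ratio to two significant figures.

ratio = 0.45

pKa = -log(1.0 × 10^-5) = 5.000
pH = pKa + log(r) ⇒ log(r) = 4.65 − 5.000 = -0.350
r = [(CH3)3CCOO-]/[(CH3)3CCOOH] = 10^(-0.350) = 0.447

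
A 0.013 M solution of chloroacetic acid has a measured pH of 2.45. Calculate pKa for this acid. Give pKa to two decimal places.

pKa = 2.88

[H+] = 10^(-2.45) = 3.55 × 10^-3 M
At equilibrium [HA] = 0.013 − 3.55 × 10^-3 = 9.45 × 10^-3 M
Ka = [H+][A-]/[HA] = (3.55 × 10^-3)² / 9.45 × 10^-3 = 1.33 × 10^-3
pKa = -log(1.33 × 10^-3) = 2.88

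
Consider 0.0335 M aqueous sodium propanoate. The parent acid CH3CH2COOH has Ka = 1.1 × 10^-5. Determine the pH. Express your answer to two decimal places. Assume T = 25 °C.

pH = 8.74

CH3CH2COO- is the conjugate base of the weak acid CH3CH2COOH.
Kb = Kw/Ka = 1.0×10^-14 / 1.1 × 10^-5 = 9.09 × 10^-10
From the ICE table, Kb = x²/(0.0335 − x) = 9.09 × 10^-10.
Since Kb ≪ C₀, x ≈ √(Kb·C₀) = 5.52 × 10^-6 M.
pOH = 5.26, so pH = 14.00 − pOH = 8.74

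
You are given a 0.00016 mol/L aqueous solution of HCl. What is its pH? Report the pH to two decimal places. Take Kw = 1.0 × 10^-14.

HCl is a strong acid and dissociates completely, so [H+] = 0.00016 M.
pH = -log(0.00016) = 3.80

pH = 3.80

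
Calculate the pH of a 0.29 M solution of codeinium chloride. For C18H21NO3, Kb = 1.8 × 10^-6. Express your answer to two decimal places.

C18H22NO3+ is the conjugate acid of the weak base C18H21NO3.
Ka = Kw/Kb = 1.0×10^-14 / 1.8 × 10^-6 = 5.56 × 10^-9
From the ICE table, Ka = x²/(0.29 − x) = 5.56 × 10^-9.
Neglecting x in the denominator: x = √(5.56 × 10^-9 × 0.29) = 4.02 × 10^-5 M
pH = −log(4.02 × 10^-5) = 4.40

pH = 4.40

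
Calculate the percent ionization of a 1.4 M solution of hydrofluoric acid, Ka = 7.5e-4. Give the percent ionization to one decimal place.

2.3%

HF ⇌ F- + H+; let x = [H+] at equilibrium.
x ≈ √(Ka·C₀) = √(7.5 × 10^-4 × 1.4) = 3.24 × 10^-2 M
% ionization = x/C₀ × 100% = 3.24 × 10^-2/1.4 × 100% = 2.3%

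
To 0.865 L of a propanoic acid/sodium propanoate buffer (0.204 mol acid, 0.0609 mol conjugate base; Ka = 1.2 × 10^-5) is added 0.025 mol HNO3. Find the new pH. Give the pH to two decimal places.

Added H+ converts CH3CH2COO- to CH3CH2COOH: CH3CH2COOH → 0.229 mol, CH3CH2COO- → 0.0359 mol.
pKa = −log(1.2 × 10^-5) = 4.921
Henderson–Hasselbalch with mole ratio 0.0359/0.229: pH = 4.921 + (-0.805)

pH = 4.12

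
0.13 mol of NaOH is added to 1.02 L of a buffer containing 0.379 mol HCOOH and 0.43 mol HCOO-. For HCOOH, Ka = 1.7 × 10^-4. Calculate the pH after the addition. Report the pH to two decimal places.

After neutralization: n(HCOOH) = 0.249 mol, n(HCOO-) = 0.56 mol.
pKa = −log(1.7 × 10^-4) = 3.770
pH = pKa + log(n_HCOO-/n_HCOOH) = 3.770 + log(0.56/0.249) = 3.770 + (+0.352)

pH = 4.12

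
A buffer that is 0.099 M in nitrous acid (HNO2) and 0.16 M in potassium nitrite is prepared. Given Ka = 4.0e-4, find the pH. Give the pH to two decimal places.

pH = 3.61

pKa = −log(4.0 × 10^-4) = 3.398
Using pH = pKa + log([base]/[acid]) with [base]/[acid] = 0.16/0.099:
pH = 3.398 + (+0.208) = 3.61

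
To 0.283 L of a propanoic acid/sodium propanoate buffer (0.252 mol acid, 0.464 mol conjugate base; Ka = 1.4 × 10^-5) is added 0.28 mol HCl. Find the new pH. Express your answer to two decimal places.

Added H+ converts CH3CH2COO- to CH3CH2COOH: CH3CH2COOH → 0.532 mol, CH3CH2COO- → 0.184 mol.
pKa = −log(1.4 × 10^-5) = 4.854
pH = pKa + log(n_CH3CH2COO-/n_CH3CH2COOH) = 4.854 + log(0.184/0.532) = 4.854 + (-0.461)

pH = 4.39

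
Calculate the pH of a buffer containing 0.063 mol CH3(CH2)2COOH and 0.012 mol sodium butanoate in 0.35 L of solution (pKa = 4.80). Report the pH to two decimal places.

pH = 4.08

Henderson–Hasselbalch: pH = pKa + log([CH3(CH2)2COO-]/[CH3(CH2)2COOH]) = 4.80 + log(0.012/0.063)
pH = 4.80 + (-0.720) = 4.08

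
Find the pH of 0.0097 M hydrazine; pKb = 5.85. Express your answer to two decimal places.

N2H4 + H2O ⇌ N2H5+ + OH-
Kb = 10^(−5.85) = 1.41 × 10^-6
From the ICE table, Kb = [OH-]²/(0.0097 − [OH-]) = 1.41 × 10^-6.
Neglecting [OH-] in the denominator: [OH-] = √(1.41 × 10^-6 × 0.0097) = 1.17 × 10^-4 M
pOH = −log(1.17 × 10^-4) = 3.93; pH = 14.00 − 3.93 = 10.07

pH = 10.07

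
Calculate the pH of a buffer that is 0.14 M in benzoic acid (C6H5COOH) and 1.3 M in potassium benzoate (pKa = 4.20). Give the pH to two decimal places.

pH = 5.17

Using pH = pKa + log([base]/[acid]) with [base]/[acid] = 1.3/0.14:
pH = 4.20 + (+0.968) = 5.17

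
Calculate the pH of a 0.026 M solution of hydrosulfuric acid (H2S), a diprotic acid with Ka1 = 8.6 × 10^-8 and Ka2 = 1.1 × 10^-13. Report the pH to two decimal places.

pH = 4.33

Since Ka1 ≫ Ka2, the first ionization dominates [H+].
Ka1 = x²/(0.026 − x) = 8.6 × 10^-8
x ≈ √(8.6 × 10^-8 × 0.026) = 4.73 × 10^-5 M
pH = −log(4.73 × 10^-5) = 4.33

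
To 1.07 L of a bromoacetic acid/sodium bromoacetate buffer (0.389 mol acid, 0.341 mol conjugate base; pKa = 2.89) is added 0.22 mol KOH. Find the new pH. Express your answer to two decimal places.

After neutralization: n(BrCH2COOH) = 0.169 mol, n(BrCH2COO-) = 0.561 mol.
Henderson–Hasselbalch with mole ratio 0.561/0.169: pH = 2.89 + (+0.521)

pH = 3.41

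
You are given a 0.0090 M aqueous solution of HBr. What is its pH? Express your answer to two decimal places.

pH = 2.05

HBr is a strong acid and dissociates completely, so [H+] = 0.0090 M.
pH = -log(0.009) = 2.05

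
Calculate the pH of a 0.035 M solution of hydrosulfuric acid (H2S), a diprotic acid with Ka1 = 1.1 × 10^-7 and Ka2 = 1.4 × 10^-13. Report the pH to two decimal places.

Ka1 ≫ Ka2, so treat the first dissociation as the only significant source of H+.
Ka1 = x²/(0.035 − x) = 1.1 × 10^-7
x ≈ √(1.1 × 10^-7 × 0.035) = 6.20 × 10^-5 M
pH = −log(6.20 × 10^-5) = 4.21

pH = 4.21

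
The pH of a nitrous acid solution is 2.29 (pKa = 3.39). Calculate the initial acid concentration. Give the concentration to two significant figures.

[H+] = 10^(-2.29) = 5.13 × 10^-3 M = x
Ka = 10^(−3.39) = 4.07 × 10^-4
Ka = x²/(C₀ − x) ⇒ C₀ = x + x²/Ka
C₀ = 5.13 × 10^-3 + (5.13 × 10^-3)²/(4.07 × 10^-4) = 6.98 × 10^-2 M

C₀ = 7.0 × 10^-2 M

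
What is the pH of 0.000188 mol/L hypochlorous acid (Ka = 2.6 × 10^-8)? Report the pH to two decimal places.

HOCl ⇌ OCl- + H+
From the ICE table, Ka = [H+]²/(0.000188 − [H+]) = 2.6 × 10^-8.
Assume [H+] ≪ 0.000188: [H+] ≈ √(2.6 × 10^-8 × 0.000188) = 2.21 × 10^-6 M
Check: 1.2% ionized — well under 5%, approximation valid.
pH = −log(2.21 × 10^-6) = 5.66

pH = 5.66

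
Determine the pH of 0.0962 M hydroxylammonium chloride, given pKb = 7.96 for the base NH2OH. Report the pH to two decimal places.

pH = 3.53

NH3OH+ is the conjugate acid of the weak base NH2OH.
Kb = 10^(−7.96) = 1.10 × 10^-8
Ka = Kw/Kb = 1.0×10^-14 / 1.10 × 10^-8 = 9.09 × 10^-7
Let x = [H+] at equilibrium. Ka = x²/(0.0962 − x).
Since Ka ≪ C₀, x ≈ √(Ka·C₀) = 2.96 × 10^-4 M.
(x/C₀ = 0.31% < 5%, so the approximation holds.)
pH = −log(2.96 × 10^-4) = 3.53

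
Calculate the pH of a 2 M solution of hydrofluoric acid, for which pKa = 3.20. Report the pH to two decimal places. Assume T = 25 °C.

pH = 1.45

HF ⇌ F- + H+
Ka = 10^(−3.20) = 6.31 × 10^-4
Ka = x²/(2 − x) = 6.31 × 10^-4
Since Ka ≪ C₀, x ≈ √(Ka·C₀) = 3.55 × 10^-2 M.
Check: 1.8% ionized — well under 5%, approximation valid.
pH = −log[H+] = −log(3.55 × 10^-2) = 1.45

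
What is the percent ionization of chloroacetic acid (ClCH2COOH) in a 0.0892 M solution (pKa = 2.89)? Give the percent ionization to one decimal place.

ClCH2COOH ⇌ ClCH2COO- + H+; let x = [H+] at equilibrium.
Ka = 10^(−2.89) = 1.29 × 10^-3
Ka = x²/(C₀ − x); solving the quadratic gives x = 1.01 × 10^-2 M.
% ionization = x/C₀ × 100% = 1.01 × 10^-2/0.0892 × 100% = 11.3%

11.3%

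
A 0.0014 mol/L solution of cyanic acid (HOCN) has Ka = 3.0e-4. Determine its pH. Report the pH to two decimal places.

pH = 3.29

HOCN ⇌ OCN- + H+
From the ICE table, Ka = x²/(0.0014 − x) = 3.0 × 10^-4.
Here C₀/Ka ≈ 4.67, so the small-x approximation fails. Use the quadratic:
x = [−0.0003 + √(0.0003² + 1.68e-06)]/2 = 5.15 × 10^-4 M
pH = −log[H+] = −log(5.15 × 10^-4) = 3.29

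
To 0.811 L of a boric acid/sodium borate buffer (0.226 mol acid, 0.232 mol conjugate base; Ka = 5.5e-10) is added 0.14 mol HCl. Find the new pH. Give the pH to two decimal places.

Added H+ converts B(OH)4- to B(OH)3: B(OH)3 → 0.366 mol, B(OH)4- → 0.092 mol.
pKa = −log(5.5 × 10^-10) = 9.260
Henderson–Hasselbalch with mole ratio 0.092/0.366: pH = 9.260 + (-0.600)

pH = 8.66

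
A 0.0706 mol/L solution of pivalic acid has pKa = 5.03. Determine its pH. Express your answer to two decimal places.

(CH3)3CCOOH ⇌ (CH3)3CCOO- + H+
Ka = 10^(−5.03) = 9.33 × 10^-6
Ka = x²/(0.0706 − x) = 9.33 × 10^-6
Assume x ≪ 0.0706: x ≈ √(9.33 × 10^-6 × 0.0706) = 8.12 × 10^-4 M
(x/C₀ = 1.1% < 5%, so the approximation holds.)
pH = −log(8.12 × 10^-4) = 3.09

pH = 3.09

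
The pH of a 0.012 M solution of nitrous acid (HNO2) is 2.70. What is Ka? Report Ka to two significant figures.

Ka = 4.0 × 10^-4

[H+] = 10^(-2.70) = 2.00 × 10^-3 M
At equilibrium [HA] = 0.012 − 2.00 × 10^-3 = 1.00 × 10^-2 M
Ka = [H+][A-]/[HA] = (2.00 × 10^-3)² / 1.00 × 10^-2 = 4.0 × 10^-4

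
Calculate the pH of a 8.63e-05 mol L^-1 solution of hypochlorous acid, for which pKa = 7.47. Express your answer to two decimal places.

pH = 5.77

HOCl ⇌ OCl- + H+
Ka = 10^(−7.47) = 3.39 × 10^-8
Let x = [H+] at equilibrium. Ka = x²/(8.63e-05 − x).
Since Ka ≪ C₀, x ≈ √(Ka·C₀) = 1.71 × 10^-6 M.
Check: 2% ionized — well under 5%, approximation valid.
pH = −log[H+] = −log(1.71 × 10^-6) = 5.77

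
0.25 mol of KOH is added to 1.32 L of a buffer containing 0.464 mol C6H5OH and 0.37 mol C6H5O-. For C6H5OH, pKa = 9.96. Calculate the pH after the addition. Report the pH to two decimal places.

After neutralization: n(C6H5OH) = 0.214 mol, n(C6H5O-) = 0.62 mol.
Henderson–Hasselbalch with mole ratio 0.62/0.214: pH = 9.96 + (+0.462)

pH = 10.42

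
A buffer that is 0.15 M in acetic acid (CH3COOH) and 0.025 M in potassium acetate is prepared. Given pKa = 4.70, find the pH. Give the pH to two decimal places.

pH = 3.92

Henderson–Hasselbalch: pH = pKa + log([CH3COO-]/[CH3COOH]) = 4.70 + log(0.025/0.15)
pH = 4.70 + (-0.778) = 3.92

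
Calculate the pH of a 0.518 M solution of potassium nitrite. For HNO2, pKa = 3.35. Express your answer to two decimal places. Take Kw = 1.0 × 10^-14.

NO2- is the conjugate base of the weak acid HNO2.
Ka = 10^(−3.35) = 4.47 × 10^-4
Kb = Kw/Ka = 1.0×10^-14 / 4.47 × 10^-4 = 2.24 × 10^-11
From the ICE table, Kb = [OH-]²/(0.518 − [OH-]) = 2.24 × 10^-11.
Neglecting [OH-] in the denominator: [OH-] = √(2.24 × 10^-11 × 0.518) = 3.41 × 10^-6 M
([OH-]/C₀ = 0.00066% < 5%, so the approximation holds.)
pOH = −log(3.41 × 10^-6) = 5.47; pH = 14.00 − 5.47 = 8.53

pH = 8.53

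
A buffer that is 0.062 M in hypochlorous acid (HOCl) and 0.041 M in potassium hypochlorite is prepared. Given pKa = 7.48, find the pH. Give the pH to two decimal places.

Using pH = pKa + log([base]/[acid]) with [base]/[acid] = 0.041/0.062:
pH = 7.48 + (-0.180) = 7.30

pH = 7.30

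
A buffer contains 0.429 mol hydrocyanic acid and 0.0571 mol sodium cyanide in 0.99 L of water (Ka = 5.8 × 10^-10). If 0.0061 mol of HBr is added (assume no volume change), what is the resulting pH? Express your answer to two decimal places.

After neutralization: n(HCN) = 0.435 mol, n(CN-) = 0.051 mol.
pKa = −log(5.8 × 10^-10) = 9.237
pH = pKa + log([A⁻]/[HA]) = 9.237 + log(0.051/0.435) = 9.237 -0.931

pH = 8.31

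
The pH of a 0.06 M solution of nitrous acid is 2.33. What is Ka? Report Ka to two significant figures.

[H+] = 10^(-2.33) = 4.68 × 10^-3 M
At equilibrium [HA] = 0.06 − 4.68 × 10^-3 = 5.53 × 10^-2 M
Ka = [H+][A-]/[HA] = (4.68 × 10^-3)² / 5.53 × 10^-2 = 4.0 × 10^-4

Ka = 4.0 × 10^-4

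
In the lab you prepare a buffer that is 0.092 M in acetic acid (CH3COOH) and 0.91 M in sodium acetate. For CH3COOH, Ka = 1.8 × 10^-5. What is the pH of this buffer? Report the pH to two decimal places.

pH = 5.74

pKa = −log(1.8 × 10^-5) = 4.745
Henderson–Hasselbalch: pH = pKa + log([CH3COO-]/[CH3COOH]) = 4.745 + log(0.91/0.092)
pH = 4.745 + (+0.995) = 5.74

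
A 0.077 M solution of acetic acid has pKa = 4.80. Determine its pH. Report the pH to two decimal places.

pH = 2.96

CH3COOH ⇌ CH3COO- + H+
Ka = 10^(−4.80) = 1.58 × 10^-5
Ka = x²/(0.077 − x) = 1.58 × 10^-5
Neglecting x in the denominator: x = √(1.58 × 10^-5 × 0.077) = 1.10 × 10^-3 M
Check: 1.4% ionized — well under 5%, approximation valid.
pH = −log(1.10 × 10^-3) = 2.96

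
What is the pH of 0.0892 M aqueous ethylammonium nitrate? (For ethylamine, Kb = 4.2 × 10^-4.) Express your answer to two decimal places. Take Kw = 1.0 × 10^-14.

C2H5NH3+ is the conjugate acid of the weak base C2H5NH2.
Ka = Kw/Kb = 1.0×10^-14 / 4.2 × 10^-4 = 2.38 × 10^-11
Ka = x²/(0.0892 − x) = 2.38 × 10^-11
Assume x ≪ 0.0892: x ≈ √(2.38 × 10^-11 × 0.0892) = 1.46 × 10^-6 M
pH = −log[H+] = −log(1.46 × 10^-6) = 5.84

pH = 5.84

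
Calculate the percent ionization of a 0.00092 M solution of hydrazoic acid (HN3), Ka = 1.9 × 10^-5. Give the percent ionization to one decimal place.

13.4%

HN3 ⇌ N3- + H+; let x = [H+] at equilibrium.
Solve x² + 1.9e-05x − 1.75e-08 = 0 → x = 1.23 × 10^-4 M
% ionization = x/C₀ × 100% = 1.23 × 10^-4/0.00092 × 100% = 13.4%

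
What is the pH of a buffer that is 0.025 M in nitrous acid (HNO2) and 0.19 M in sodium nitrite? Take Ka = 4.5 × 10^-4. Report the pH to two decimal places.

pKa = −log(4.5 × 10^-4) = 3.347
pH = pKa + log([A⁻]/[HA]) = 3.347 + log(0.19/0.025)
pH = 3.347 + (+0.881) = 4.23

pH = 4.23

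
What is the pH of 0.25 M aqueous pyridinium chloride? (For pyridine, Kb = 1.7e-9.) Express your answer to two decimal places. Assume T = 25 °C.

pH = 2.92

C5H5NH+ is the conjugate acid of the weak base C5H5N.
Ka = Kw/Kb = 1.0×10^-14 / 1.7 × 10^-9 = 5.88 × 10^-6
Ka = [H+]²/(0.25 − [H+]) = 5.88 × 10^-6
Assume [H+] ≪ 0.25: [H+] ≈ √(5.88 × 10^-6 × 0.25) = 1.21 × 10^-3 M
pH = −log[H+] = −log(1.21 × 10^-3) = 2.92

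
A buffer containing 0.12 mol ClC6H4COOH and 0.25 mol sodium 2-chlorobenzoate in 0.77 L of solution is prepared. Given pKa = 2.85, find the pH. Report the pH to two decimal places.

pH = 3.17

Henderson–Hasselbalch: pH = pKa + log([ClC6H4COO-]/[ClC6H4COOH]) = 2.85 + log(0.25/0.12)
pH = 2.85 + (+0.319) = 3.17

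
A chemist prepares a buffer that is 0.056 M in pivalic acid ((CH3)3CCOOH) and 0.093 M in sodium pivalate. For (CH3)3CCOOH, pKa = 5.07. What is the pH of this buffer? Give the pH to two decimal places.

pH = 5.29

pH = pKa + log([A⁻]/[HA]) = 5.07 + log(0.093/0.056)
pH = 5.07 + (+0.220) = 5.29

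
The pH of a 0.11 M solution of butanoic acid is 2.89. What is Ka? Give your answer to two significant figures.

[H+] = 10^(-2.89) = 1.29 × 10^-3 M
At equilibrium [HA] = 0.11 − 1.29 × 10^-3 = 1.09 × 10^-1 M
Ka = [H+][A-]/[HA] = (1.29 × 10^-3)² / 1.09 × 10^-1 = 1.5 × 10^-5

Ka = 1.5 × 10^-5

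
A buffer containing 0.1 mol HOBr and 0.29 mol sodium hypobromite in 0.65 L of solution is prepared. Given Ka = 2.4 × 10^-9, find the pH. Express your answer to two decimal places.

pH = 9.08

pKa = −log(2.4 × 10^-9) = 8.620
Henderson–Hasselbalch: pH = pKa + log([OBr-]/[HOBr]) = 8.620 + log(0.29/0.1)
pH = 8.620 + (+0.462) = 9.08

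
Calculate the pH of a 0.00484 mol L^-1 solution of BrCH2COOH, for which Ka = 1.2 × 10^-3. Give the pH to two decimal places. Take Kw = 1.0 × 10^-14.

BrCH2COOH ⇌ BrCH2COO- + H+
Ka = [H+]²/(0.00484 − [H+]) = 1.2 × 10^-3
The 5% rule fails; solving [H+]² + Ka·[H+] − Ka·C₀ = 0 exactly:
[H+] = (−Ka + √(Ka² + 4·Ka·C₀))/2 = 1.88 × 10^-3 M
pH = −log[H+] = −log(1.88 × 10^-3) = 2.73

pH = 2.73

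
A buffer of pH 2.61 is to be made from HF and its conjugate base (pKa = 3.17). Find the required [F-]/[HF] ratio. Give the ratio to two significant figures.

pH = pKa + log(r) ⇒ log(r) = 2.61 − 3.17 = -0.56
r = [F-]/[HF] = 10^(-0.56) = 0.275

ratio = 0.28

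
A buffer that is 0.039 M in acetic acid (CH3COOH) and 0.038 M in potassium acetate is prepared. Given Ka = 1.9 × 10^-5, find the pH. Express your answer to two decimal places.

pH = 4.71

pKa = −log(1.9 × 10^-5) = 4.721
Using pH = pKa + log([base]/[acid]) with [base]/[acid] = 0.038/0.039:
pH = 4.721 + (-0.011) = 4.71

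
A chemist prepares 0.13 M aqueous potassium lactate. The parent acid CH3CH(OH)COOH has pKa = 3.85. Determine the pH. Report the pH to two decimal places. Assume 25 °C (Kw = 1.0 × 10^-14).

pH = 8.48

CH3CH(OH)COO- is the conjugate base of the weak acid CH3CH(OH)COOH.
Ka = 10^(−3.85) = 1.41 × 10^-4
Kb = Kw/Ka = 1.0×10^-14 / 1.41 × 10^-4 = 7.09 × 10^-11
From the ICE table, Kb = x²/(0.13 − x) = 7.09 × 10^-11.
Since Kb ≪ C₀, x ≈ √(Kb·C₀) = 3.04 × 10^-6 M.
pOH = −log(3.04 × 10^-6) = 5.52; pH = 14.00 − 5.52 = 8.48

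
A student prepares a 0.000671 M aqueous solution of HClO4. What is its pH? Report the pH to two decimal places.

HClO4 is a strong acid and dissociates completely, so [H+] = 0.000671 M.
pH = -log(0.000671) = 3.17

pH = 3.17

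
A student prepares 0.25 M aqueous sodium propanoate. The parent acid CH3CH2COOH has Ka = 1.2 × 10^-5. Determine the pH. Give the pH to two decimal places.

pH = 9.16

CH3CH2COO- is the conjugate base of the weak acid CH3CH2COOH.
Kb = Kw/Ka = 1.0×10^-14 / 1.2 × 10^-5 = 8.33 × 10^-10
From the ICE table, Kb = [OH-]²/(0.25 − [OH-]) = 8.33 × 10^-10.
Neglecting [OH-] in the denominator: [OH-] = √(8.33 × 10^-10 × 0.25) = 1.44 × 10^-5 M
pOH = −log(1.44 × 10^-5) = 4.84; pH = 14.00 − 4.84 = 9.16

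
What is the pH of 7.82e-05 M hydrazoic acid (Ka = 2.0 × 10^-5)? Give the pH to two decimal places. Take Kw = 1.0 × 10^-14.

pH = 4.51

HN3 ⇌ N3- + H+
From the ICE table, Ka = [H+]²/(7.82e-05 − [H+]) = 2.0 × 10^-5.
The 5% rule fails; solving [H+]² + Ka·[H+] − Ka·C₀ = 0 exactly:
[H+] = (−Ka + √(Ka² + 4·Ka·C₀))/2 = 3.08 × 10^-5 M
pH = −log(3.08 × 10^-5) = 4.51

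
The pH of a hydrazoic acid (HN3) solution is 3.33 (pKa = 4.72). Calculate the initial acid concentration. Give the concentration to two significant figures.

[H+] = 10^(-3.33) = 4.68 × 10^-4 M = x
Ka = 10^(−4.72) = 1.91 × 10^-5
Ka = x²/(C₀ − x) ⇒ C₀ = x + x²/Ka
C₀ = 4.68 × 10^-4 + (4.68 × 10^-4)²/(1.91 × 10^-5) = 1.19 × 10^-2 M

C₀ = 1.2 × 10^-2 M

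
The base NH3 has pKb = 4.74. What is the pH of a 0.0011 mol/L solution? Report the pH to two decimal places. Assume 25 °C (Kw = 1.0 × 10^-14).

pH = 10.12

NH3 + H2O ⇌ NH4+ + OH-
Kb = 10^(−4.74) = 1.82 × 10^-5
Kb = [OH-]²/(0.0011 − [OH-]) = 1.82 × 10^-5
The 5% rule fails; solving [OH-]² + Kb·[OH-] − Kb·C₀ = 0 exactly:
[OH-] = (−Kb + √(Kb² + 4·Kb·C₀))/2 = 1.33 × 10^-4 M
pOH = 3.88, so pH = 14.00 − pOH = 10.12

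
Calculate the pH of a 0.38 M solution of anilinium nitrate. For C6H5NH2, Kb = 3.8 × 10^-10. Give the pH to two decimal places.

C6H5NH3+ is the conjugate acid of the weak base C6H5NH2.
Ka = Kw/Kb = 1.0×10^-14 / 3.8 × 10^-10 = 2.63 × 10^-5
From the ICE table, Ka = [H+]²/(0.38 − [H+]) = 2.63 × 10^-5.
Since Ka ≪ C₀, [H+] ≈ √(Ka·C₀) = 3.16 × 10^-3 M.
([H+]/C₀ = 0.83% < 5%, so the approximation holds.)
pH = −log[H+] = −log(3.16 × 10^-3) = 2.50

pH = 2.50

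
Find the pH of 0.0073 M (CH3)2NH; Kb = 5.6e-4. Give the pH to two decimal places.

pH = 11.25

(CH3)2NH + H2O ⇌ (CH3)2NH2+ + OH-
Kb = x²/(0.0073 − x) = 5.6 × 10^-4
x is not negligible relative to C₀; solve x² + 0.00056·x − 4.09e-06 = 0.
x = (−Kb + √(Kb² + 4·Kb·C₀))/2 = 1.76 × 10^-3 M
pOH = −log(1.76 × 10^-3) = 2.75; pH = 14.00 − 2.75 = 11.25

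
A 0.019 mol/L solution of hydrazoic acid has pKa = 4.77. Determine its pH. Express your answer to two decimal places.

pH = 3.25

HN3 ⇌ N3- + H+
Ka = 10^(−4.77) = 1.70 × 10^-5
Let x = [H+] at equilibrium. Ka = x²/(0.019 − x).
Since Ka ≪ C₀, x ≈ √(Ka·C₀) = 5.68 × 10^-4 M.
Check: 3% ionized — well under 5%, approximation valid.
pH = −log(5.68 × 10^-4) = 3.25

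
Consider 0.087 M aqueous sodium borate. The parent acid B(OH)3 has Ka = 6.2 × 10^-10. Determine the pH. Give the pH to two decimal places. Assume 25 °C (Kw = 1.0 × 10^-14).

pH = 11.07

B(OH)4- is the conjugate base of the weak acid B(OH)3.
Kb = Kw/Ka = 1.0×10^-14 / 6.2 × 10^-10 = 1.61 × 10^-5
Kb = x²/(0.087 − x) = 1.61 × 10^-5
Assume x ≪ 0.087: x ≈ √(1.61 × 10^-5 × 0.087) = 1.18 × 10^-3 M
Check: 1.4% ionized — well under 5%, approximation valid.
pOH = −log(1.18 × 10^-3) = 2.93; pH = 14.00 − 2.93 = 11.07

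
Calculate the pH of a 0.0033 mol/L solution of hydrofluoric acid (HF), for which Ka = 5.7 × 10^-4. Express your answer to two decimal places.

pH = 2.95

HF ⇌ F- + H+
Let x = [H+] at equilibrium. Ka = x²/(0.0033 − x).
x is not negligible relative to C₀; solve x² + 0.00057·x − 1.88e-06 = 0.
x = (−Ka + √(Ka² + 4·Ka·C₀))/2 = 1.12 × 10^-3 M
pH = −log[H+] = −log(1.12 × 10^-3) = 2.95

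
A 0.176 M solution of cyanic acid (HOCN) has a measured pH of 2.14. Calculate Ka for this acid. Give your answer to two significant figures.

Ka = 3.1 × 10^-4

[H+] = 10^(-2.14) = 7.24 × 10^-3 M
At equilibrium [HA] = 0.176 − 7.24 × 10^-3 = 1.69 × 10^-1 M
Ka = [H+][A-]/[HA] = (7.24 × 10^-3)² / 1.69 × 10^-1 = 3.1 × 10^-4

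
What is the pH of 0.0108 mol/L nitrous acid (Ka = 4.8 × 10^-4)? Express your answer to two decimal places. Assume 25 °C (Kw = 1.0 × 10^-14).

pH = 2.69

HNO2 ⇌ NO2- + H+
Let x = [H+] at equilibrium. Ka = x²/(0.0108 − x).
Here C₀/Ka ≈ 22.5, so the small-x approximation fails. Use the quadratic:
x = (−Ka + √(Ka² + 4·Ka·C₀))/2 = 2.05 × 10^-3 M
pH = −log[H+] = −log(2.05 × 10^-3) = 2.69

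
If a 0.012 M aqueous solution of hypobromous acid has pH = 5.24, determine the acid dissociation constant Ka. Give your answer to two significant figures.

[H+] = 10^(-5.24) = 5.75 × 10^-6 M
At equilibrium [HA] = 0.012 − 5.75 × 10^-6 = 1.20 × 10^-2 M
Ka = [H+][A-]/[HA] = (5.75 × 10^-6)² / 1.20 × 10^-2 = 2.8 × 10^-9

Ka = 2.8 × 10^-9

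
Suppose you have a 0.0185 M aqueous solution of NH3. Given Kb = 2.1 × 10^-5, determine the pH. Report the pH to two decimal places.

pH = 10.79

NH3 + H2O ⇌ NH4+ + OH-
From the ICE table, Kb = x²/(0.0185 − x) = 2.1 × 10^-5.
Since Kb ≪ C₀, x ≈ √(Kb·C₀) = 6.23 × 10^-4 M.
Check: 3.4% ionized — well under 5%, approximation valid.
pOH = −log(6.23 × 10^-4) = 3.21; pH = 14.00 − 3.21 = 10.79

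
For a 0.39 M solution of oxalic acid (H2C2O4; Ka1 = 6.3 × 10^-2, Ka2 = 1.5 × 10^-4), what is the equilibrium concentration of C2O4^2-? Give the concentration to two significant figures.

First ionization gives [H+] ≈ [HC2O4-] = 1.28 × 10^-1 M.
Second step: Ka2 = [H+][C2O4^2-]/[HC2O4-] ≈ [C2O4^2-] (since [H+] ≈ [HC2O4-]).
So [C2O4^2-] ≈ Ka2.

1.5 × 10^-4 M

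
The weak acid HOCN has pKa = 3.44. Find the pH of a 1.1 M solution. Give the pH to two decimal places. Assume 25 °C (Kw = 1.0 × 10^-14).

HOCN ⇌ OCN- + H+
Ka = 10^(−3.44) = 3.63 × 10^-4
Ka = x²/(1.1 − x) = 3.63 × 10^-4
Assume x ≪ 1.1: x ≈ √(3.63 × 10^-4 × 1.1) = 2.00 × 10^-2 M
Check: 1.8% ionized — well under 5%, approximation valid.
pH = −log(2.00 × 10^-2) = 1.70

pH = 1.70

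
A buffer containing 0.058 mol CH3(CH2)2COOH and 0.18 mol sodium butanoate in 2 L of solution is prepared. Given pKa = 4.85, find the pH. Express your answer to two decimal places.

Using pH = pKa + log([base]/[acid]) with [base]/[acid] = 0.18/0.058:
pH = 4.85 + (+0.492) = 5.34

pH = 5.34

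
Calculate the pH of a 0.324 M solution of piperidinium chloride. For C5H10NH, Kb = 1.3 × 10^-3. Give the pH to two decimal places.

pH = 5.80

C5H10NH2+ is the conjugate acid of the weak base C5H10NH.
Ka = Kw/Kb = 1.0×10^-14 / 1.3 × 10^-3 = 7.69 × 10^-12
From the ICE table, Ka = [H+]²/(0.324 − [H+]) = 7.69 × 10^-12.
Assume [H+] ≪ 0.324: [H+] ≈ √(7.69 × 10^-12 × 0.324) = 1.58 × 10^-6 M
Check: 0.00049% ionized — well under 5%, approximation valid.
pH = −log[H+] = −log(1.58 × 10^-6) = 5.80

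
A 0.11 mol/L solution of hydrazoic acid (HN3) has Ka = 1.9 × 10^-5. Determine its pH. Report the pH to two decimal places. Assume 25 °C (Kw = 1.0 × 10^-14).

HN3 ⇌ N3- + H+
From the ICE table, Ka = x²/(0.11 − x) = 1.9 × 10^-5.
Assume x ≪ 0.11: x ≈ √(1.9 × 10^-5 × 0.11) = 1.45 × 10^-3 M
Check: 1.3% ionized — well under 5%, approximation valid.
pH = −log(1.45 × 10^-3) = 2.84

pH = 2.84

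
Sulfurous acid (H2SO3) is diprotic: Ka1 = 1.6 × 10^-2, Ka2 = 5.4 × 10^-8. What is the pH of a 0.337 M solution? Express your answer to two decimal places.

pH = 1.18

Since Ka1 ≫ Ka2, the first ionization dominates [H+].
Ka1 = x²/(0.337 − x) = 1.6 × 10^-2
Solving the quadratic: x = (−Ka1 + √(Ka1² + 4·Ka1·C₀))/2 = 6.59 × 10^-2 M
pH = −log(6.59 × 10^-2) = 1.18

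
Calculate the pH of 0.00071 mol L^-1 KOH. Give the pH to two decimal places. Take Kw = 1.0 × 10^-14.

KOH is a strong base; [OH-] = 0.00071 M.
pOH = -log(0.00071) = 3.15
pH = 14.00 - 3.15 = 10.85

pH = 10.85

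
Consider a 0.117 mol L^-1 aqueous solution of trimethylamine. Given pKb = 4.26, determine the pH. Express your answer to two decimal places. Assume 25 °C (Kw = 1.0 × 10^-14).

(CH3)3N + H2O ⇌ (CH3)3NH+ + OH-
Kb = 10^(−4.26) = 5.50 × 10^-5
Kb = [OH-]²/(0.117 − [OH-]) = 5.50 × 10^-5
Assume [OH-] ≪ 0.117: [OH-] ≈ √(5.50 × 10^-5 × 0.117) = 2.54 × 10^-3 M
([OH-]/C₀ = 2.2% < 5%, so the approximation holds.)
pOH = 2.60, so pH = 14.00 − pOH = 11.40

pH = 11.40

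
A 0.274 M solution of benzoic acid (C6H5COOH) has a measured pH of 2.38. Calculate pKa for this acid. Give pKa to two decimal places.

pKa = 4.19

[H+] = 10^(-2.38) = 4.17 × 10^-3 M
At equilibrium [HA] = 0.274 − 4.17 × 10^-3 = 2.70 × 10^-1 M
Ka = [H+][A-]/[HA] = (4.17 × 10^-3)² / 2.70 × 10^-1 = 6.44 × 10^-5
pKa = -log(6.44 × 10^-5) = 4.19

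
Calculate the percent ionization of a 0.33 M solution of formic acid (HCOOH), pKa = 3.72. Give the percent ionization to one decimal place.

HCOOH ⇌ HCOO- + H+; let x = [H+] at equilibrium.
Ka = 10^(−3.72) = 1.91 × 10^-4
x ≈ √(Ka·C₀) = √(1.91 × 10^-4 × 0.33) = 7.94 × 10^-3 M
% ionization = x/C₀ × 100% = 7.94 × 10^-3/0.33 × 100% = 2.4%

2.4%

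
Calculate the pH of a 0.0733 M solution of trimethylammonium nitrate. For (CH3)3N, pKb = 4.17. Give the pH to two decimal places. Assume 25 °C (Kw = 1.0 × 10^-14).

(CH3)3NH+ is the conjugate acid of the weak base (CH3)3N.
Kb = 10^(−4.17) = 6.76 × 10^-5
Ka = Kw/Kb = 1.0×10^-14 / 6.76 × 10^-5 = 1.48 × 10^-10
Ka = [H+]²/(0.0733 − [H+]) = 1.48 × 10^-10
Neglecting [H+] in the denominator: [H+] = √(1.48 × 10^-10 × 0.0733) = 3.29 × 10^-6 M
pH = −log(3.29 × 10^-6) = 5.48

pH = 5.48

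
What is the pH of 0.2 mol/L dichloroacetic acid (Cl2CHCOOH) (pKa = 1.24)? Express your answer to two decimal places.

Cl2CHCOOH ⇌ Cl2CHCOO- + H+
Ka = 10^(−1.24) = 5.75 × 10^-2
Let x = [H+] at equilibrium. Ka = x²/(0.2 − x).
Here C₀/Ka ≈ 3.48, so the small-x approximation fails. Use the quadratic:
x = (−Ka + √(Ka² + 4·Ka·C₀))/2 = 8.23 × 10^-2 M
pH = −log(8.23 × 10^-2) = 1.08

pH = 1.08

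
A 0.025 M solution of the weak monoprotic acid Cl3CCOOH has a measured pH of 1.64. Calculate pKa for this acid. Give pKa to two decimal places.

[H+] = 10^(-1.64) = 2.29 × 10^-2 M
At equilibrium [HA] = 0.025 − 2.29 × 10^-2 = 2.10 × 10^-3 M
Ka = [H+][A-]/[HA] = (2.29 × 10^-2)² / 2.10 × 10^-3 = 2.50 × 10^-1
pKa = -log(2.50 × 10^-1) = 0.60

pKa = 0.60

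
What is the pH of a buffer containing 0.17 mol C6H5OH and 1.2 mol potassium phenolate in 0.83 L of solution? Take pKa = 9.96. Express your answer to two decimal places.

Using pH = pKa + log([base]/[acid]) with [base]/[acid] = 1.2/0.17:
pH = 9.96 + (+0.849) = 10.81

pH = 10.81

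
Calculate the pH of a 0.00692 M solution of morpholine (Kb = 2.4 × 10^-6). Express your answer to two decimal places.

pH = 10.11

C4H8ONH + H2O ⇌ C4H8ONH2+ + OH-
Let x = [OH-] at equilibrium. Kb = x²/(0.00692 − x).
Assume x ≪ 0.00692: x ≈ √(2.4 × 10^-6 × 0.00692) = 1.29 × 10^-4 M
pOH = 3.89, so pH = 14.00 − pOH = 10.11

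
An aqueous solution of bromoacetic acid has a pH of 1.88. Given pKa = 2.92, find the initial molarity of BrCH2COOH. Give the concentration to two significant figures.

[H+] = 10^(-1.88) = 1.32 × 10^-2 M = x
Ka = 10^(−2.92) = 1.20 × 10^-3
Ka = x²/(C₀ − x) ⇒ C₀ = x + x²/Ka
C₀ = 1.32 × 10^-2 + (1.32 × 10^-2)²/(1.20 × 10^-3) = 1.58 × 10^-1 M

C₀ = 1.6 × 10^-1 M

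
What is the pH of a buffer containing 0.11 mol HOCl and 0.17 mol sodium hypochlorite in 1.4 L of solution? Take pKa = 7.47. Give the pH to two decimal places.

Henderson–Hasselbalch: pH = pKa + log([OCl-]/[HOCl]) = 7.47 + log(0.17/0.11)
pH = 7.47 + (+0.189) = 7.66

pH = 7.66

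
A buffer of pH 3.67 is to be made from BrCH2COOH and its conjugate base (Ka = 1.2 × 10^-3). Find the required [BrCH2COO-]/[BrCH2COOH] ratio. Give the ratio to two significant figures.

ratio = 5.6

pKa = -log(1.2 × 10^-3) = 2.921
pH = pKa + log(r) ⇒ log(r) = 3.67 − 2.921 = +0.749
r = [BrCH2COO-]/[BrCH2COOH] = 10^(+0.749) = 5.61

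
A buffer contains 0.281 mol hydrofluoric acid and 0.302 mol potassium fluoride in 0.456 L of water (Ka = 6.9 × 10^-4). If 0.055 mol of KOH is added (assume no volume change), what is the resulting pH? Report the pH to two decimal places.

pH = 3.36

After neutralization: n(HF) = 0.226 mol, n(F-) = 0.357 mol.
pKa = −log(6.9 × 10^-4) = 3.161
pH = pKa + log([A⁻]/[HA]) = 3.161 + log(0.357/0.226) = 3.161 +0.199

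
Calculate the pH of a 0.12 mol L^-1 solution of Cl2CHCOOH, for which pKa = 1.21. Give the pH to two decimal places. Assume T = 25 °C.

pH = 1.22

Cl2CHCOOH ⇌ Cl2CHCOO- + H+
Ka = 10^(−1.21) = 6.17 × 10^-2
Ka = [H+]²/(0.12 − [H+]) = 6.17 × 10^-2
[H+] is not negligible relative to C₀; solve [H+]² + 0.0617·[H+] − 0.0074 = 0.
[H+] = (−Ka + √(Ka² + 4·Ka·C₀))/2 = 6.06 × 10^-2 M
pH = −log[H+] = −log(6.06 × 10^-2) = 1.22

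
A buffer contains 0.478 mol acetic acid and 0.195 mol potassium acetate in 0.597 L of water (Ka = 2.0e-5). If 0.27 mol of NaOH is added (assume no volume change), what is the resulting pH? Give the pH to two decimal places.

pH = 5.05

After neutralization: n(CH3COOH) = 0.208 mol, n(CH3COO-) = 0.465 mol.
pKa = −log(2.0 × 10^-5) = 4.699
pH = pKa + log([A⁻]/[HA]) = 4.699 + log(0.465/0.208) = 4.699 +0.349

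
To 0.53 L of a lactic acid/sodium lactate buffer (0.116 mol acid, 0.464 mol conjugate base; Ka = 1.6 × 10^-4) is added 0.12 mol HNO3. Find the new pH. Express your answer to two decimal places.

Added H+ converts CH3CH(OH)COO- to CH3CH(OH)COOH: CH3CH(OH)COOH → 0.236 mol, CH3CH(OH)COO- → 0.344 mol.
pKa = −log(1.6 × 10^-4) = 3.796
Henderson–Hasselbalch with mole ratio 0.344/0.236: pH = 3.796 + (+0.164)

pH = 3.96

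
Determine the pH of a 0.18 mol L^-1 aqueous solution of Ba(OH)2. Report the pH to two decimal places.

pH = 13.56

Ba(OH)2 is a strong base (each formula unit releases 2 OH-); [OH-] = 0.36 M.
pOH = -log(0.36) = 0.44
pH = 14.00 - 0.44 = 13.56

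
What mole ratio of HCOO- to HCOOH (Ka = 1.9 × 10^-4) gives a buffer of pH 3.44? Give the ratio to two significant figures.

pKa = -log(1.9 × 10^-4) = 3.721
pH = pKa + log(r) ⇒ log(r) = 3.44 − 3.721 = -0.281
r = [HCOO-]/[HCOOH] = 10^(-0.281) = 0.524

ratio = 0.52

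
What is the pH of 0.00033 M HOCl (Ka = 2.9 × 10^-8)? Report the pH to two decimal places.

pH = 5.51

HOCl ⇌ OCl- + H+
From the ICE table, Ka = [H+]²/(0.00033 − [H+]) = 2.9 × 10^-8.
Neglecting [H+] in the denominator: [H+] = √(2.9 × 10^-8 × 0.00033) = 3.09 × 10^-6 M
pH = −log(3.09 × 10^-6) = 5.51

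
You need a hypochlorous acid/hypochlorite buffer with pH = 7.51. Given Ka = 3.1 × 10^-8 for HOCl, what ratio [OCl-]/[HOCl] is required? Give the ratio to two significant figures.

pKa = -log(3.1 × 10^-8) = 7.509
pH = pKa + log(r) ⇒ log(r) = 7.51 − 7.509 = +0.001
r = [OCl-]/[HOCl] = 10^(+0.001) = 1

ratio = 1.0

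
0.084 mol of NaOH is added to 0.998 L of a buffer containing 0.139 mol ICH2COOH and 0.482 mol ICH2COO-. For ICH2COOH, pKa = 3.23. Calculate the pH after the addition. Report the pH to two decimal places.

After neutralization: n(ICH2COOH) = 0.055 mol, n(ICH2COO-) = 0.566 mol.
pH = pKa + log(n_ICH2COO-/n_ICH2COOH) = 3.23 + log(0.566/0.055) = 3.23 + (+1.012)

pH = 4.24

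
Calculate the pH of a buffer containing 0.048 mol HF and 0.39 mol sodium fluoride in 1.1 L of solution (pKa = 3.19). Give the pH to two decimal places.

pH = 4.10

pH = pKa + log([A⁻]/[HA]) = 3.19 + log(0.39/0.048)
pH = 3.19 + (+0.910) = 4.10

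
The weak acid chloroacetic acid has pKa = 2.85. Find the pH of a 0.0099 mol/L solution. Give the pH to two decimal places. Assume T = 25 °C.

ClCH2COOH ⇌ ClCH2COO- + H+
Ka = 10^(−2.85) = 1.41 × 10^-3
From the ICE table, Ka = [H+]²/(0.0099 − [H+]) = 1.41 × 10^-3.
Here C₀/Ka ≈ 7.02, so the small-[H+] approximation fails. Use the quadratic:
[H+] = (−Ka + √(Ka² + 4·Ka·C₀))/2 = 3.10 × 10^-3 M
pH = −log(3.10 × 10^-3) = 2.51

pH = 2.51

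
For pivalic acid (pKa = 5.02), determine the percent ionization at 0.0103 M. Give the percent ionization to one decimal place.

(CH3)3CCOOH ⇌ (CH3)3CCOO- + H+; let x = [H+] at equilibrium.
Ka = 10^(−5.02) = 9.55 × 10^-6
x ≈ √(Ka·C₀) = √(9.55 × 10^-6 × 0.0103) = 3.14 × 10^-4 M
% ionization = x/C₀ × 100% = 3.14 × 10^-4/0.0103 × 100% = 3.0%

3.0%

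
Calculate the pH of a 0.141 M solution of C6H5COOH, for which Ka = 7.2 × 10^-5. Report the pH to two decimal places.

C6H5COOH ⇌ C6H5COO- + H+
Ka = x²/(0.141 − x) = 7.2 × 10^-5
Assume x ≪ 0.141: x ≈ √(7.2 × 10^-5 × 0.141) = 3.19 × 10^-3 M
pH = −log[H+] = −log(3.19 × 10^-3) = 2.50

pH = 2.50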